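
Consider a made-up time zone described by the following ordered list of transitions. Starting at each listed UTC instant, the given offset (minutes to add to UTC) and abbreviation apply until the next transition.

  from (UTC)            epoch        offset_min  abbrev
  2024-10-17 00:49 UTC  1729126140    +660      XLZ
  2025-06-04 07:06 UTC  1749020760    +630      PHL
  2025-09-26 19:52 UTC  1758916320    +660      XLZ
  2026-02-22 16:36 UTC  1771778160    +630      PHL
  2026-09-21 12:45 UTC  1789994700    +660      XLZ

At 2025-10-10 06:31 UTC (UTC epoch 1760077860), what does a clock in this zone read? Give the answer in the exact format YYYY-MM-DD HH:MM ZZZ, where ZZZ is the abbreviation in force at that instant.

Query: 2025-10-10 06:31 UTC
Rule 3/5 (XLZ, +11:00): 2025-09-26 19:52 UTC ≤ query < 2026-02-22 16:36 UTC
6·60 + 31 + 660 = 1051 min
1051 = 0·1440 + 1051; 1051 = 17·60 + 31 → 17:31, same day
→ 2025-10-10 17:31 XLZ

2025-10-10 17:31 XLZ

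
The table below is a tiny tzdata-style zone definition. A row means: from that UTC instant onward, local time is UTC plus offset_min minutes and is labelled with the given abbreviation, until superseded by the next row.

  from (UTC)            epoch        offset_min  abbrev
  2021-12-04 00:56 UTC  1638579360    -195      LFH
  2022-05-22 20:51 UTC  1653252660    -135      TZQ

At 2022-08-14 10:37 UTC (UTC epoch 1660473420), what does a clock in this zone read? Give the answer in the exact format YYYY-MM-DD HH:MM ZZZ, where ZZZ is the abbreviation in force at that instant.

Query: 2022-08-14 10:37 UTC
Rule 2/2 (TZQ, -02:15): 2022-05-22 20:51 UTC ≤ query < +∞
10·60 + 37 - 135 = 502 min
502 = 0·1440 + 502; 502 = 8·60 + 22 → 08:22, same day
→ 2022-08-14 08:22 TZQ

2022-08-14 08:22 TZQ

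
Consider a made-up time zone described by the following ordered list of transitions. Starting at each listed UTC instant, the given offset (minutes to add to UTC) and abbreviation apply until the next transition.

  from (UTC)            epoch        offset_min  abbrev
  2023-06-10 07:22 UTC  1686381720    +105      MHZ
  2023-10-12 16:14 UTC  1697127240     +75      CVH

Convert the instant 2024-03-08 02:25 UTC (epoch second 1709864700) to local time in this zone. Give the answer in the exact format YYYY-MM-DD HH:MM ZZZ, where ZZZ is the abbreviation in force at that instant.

2024-03-08 03:40 CVH

Query: 2024-03-08 02:25 UTC
Rule 2/2 (CVH, +01:15): 2023-10-12 16:14 UTC ≤ query < +∞
2·60 + 25 + 75 = 220 min
220 = 0·1440 + 220; 220 = 3·60 + 40 → 03:40, same day
→ 2024-03-08 03:40 CVH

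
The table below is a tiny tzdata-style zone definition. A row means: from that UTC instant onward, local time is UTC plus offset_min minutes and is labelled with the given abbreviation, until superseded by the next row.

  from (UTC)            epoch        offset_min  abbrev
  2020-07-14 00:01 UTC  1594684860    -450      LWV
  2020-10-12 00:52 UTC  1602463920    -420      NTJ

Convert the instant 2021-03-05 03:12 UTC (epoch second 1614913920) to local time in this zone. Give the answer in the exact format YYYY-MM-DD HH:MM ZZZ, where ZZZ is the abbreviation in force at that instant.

2021-03-04 20:12 NTJ

Query: 2021-03-05 03:12 UTC
Rule 2/2 (NTJ, -07:00): 2020-10-12 00:52 UTC ≤ query < +∞
3·60 + 12 - 420 = -228 min
-228 = -1·1440 + 1212; 1212 = 20·60 + 12 → 20:12, 2021-03-05 - 1 day = 2021-03-04
→ 2021-03-04 20:12 NTJ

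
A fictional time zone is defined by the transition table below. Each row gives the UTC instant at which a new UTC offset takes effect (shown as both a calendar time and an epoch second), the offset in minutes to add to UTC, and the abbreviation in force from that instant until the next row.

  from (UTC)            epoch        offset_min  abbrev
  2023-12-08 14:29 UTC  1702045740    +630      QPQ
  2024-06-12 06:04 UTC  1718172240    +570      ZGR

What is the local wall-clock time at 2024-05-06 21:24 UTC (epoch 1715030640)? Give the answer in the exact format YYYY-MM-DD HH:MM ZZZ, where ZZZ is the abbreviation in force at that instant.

2024-05-07 07:54 QPQ

Query: 2024-05-06 21:24 UTC
Rule 1/2 (QPQ, +10:30): 2023-12-08 14:29 UTC ≤ query < 2024-06-12 06:04 UTC
21·60 + 24 + 630 = 1914 min
1914 = 1·1440 + 474; 474 = 7·60 + 54 → 07:54, 2024-05-06 + 1 day = 2024-05-07
→ 2024-05-07 07:54 QPQ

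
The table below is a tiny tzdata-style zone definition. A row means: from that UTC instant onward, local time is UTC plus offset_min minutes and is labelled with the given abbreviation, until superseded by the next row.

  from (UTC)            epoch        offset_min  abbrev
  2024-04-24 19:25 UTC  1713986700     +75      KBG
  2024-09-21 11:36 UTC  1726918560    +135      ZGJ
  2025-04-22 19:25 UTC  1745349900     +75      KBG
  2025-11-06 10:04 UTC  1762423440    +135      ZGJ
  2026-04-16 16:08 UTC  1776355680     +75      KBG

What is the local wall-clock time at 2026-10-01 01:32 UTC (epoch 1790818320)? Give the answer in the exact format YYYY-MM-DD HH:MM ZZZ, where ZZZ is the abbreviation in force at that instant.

Query: 2026-10-01 01:32 UTC
Rule 5/5 (KBG, +01:15): 2026-04-16 16:08 UTC ≤ query < +∞
1·60 + 32 + 75 = 167 min
167 = 0·1440 + 167; 167 = 2·60 + 47 → 02:47, same day
→ 2026-10-01 02:47 KBG

2026-10-01 02:47 KBG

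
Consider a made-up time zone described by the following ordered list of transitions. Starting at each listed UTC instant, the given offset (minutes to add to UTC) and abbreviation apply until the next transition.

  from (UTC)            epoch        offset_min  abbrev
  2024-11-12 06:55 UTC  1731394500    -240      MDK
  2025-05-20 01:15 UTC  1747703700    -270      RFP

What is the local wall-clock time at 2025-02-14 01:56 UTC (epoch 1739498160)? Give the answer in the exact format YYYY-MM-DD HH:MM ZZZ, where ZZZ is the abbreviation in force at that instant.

Query: 2025-02-14 01:56 UTC
Rule 1/2 (MDK, -04:00): 2024-11-12 06:55 UTC ≤ query < 2025-05-20 01:15 UTC
1·60 + 56 - 240 = -124 min
-124 = -1·1440 + 1316; 1316 = 21·60 + 56 → 21:56, 2025-02-14 - 1 day = 2025-02-13
→ 2025-02-13 21:56 MDK

2025-02-13 21:56 MDK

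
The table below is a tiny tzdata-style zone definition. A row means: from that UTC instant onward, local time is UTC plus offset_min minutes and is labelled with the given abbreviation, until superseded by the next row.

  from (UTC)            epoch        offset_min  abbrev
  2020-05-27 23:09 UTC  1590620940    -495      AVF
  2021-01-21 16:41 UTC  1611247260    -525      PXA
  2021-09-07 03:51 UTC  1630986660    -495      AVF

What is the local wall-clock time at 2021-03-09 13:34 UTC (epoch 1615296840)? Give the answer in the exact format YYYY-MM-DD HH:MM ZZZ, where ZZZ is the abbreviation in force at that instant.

Query: 2021-03-09 13:34 UTC
Rule 2/3 (PXA, -08:45): 2021-01-21 16:41 UTC ≤ query < 2021-09-07 03:51 UTC
13·60 + 34 - 525 = 289 min
289 = 0·1440 + 289; 289 = 4·60 + 49 → 04:49, same day
→ 2021-03-09 04:49 PXA

2021-03-09 04:49 PXA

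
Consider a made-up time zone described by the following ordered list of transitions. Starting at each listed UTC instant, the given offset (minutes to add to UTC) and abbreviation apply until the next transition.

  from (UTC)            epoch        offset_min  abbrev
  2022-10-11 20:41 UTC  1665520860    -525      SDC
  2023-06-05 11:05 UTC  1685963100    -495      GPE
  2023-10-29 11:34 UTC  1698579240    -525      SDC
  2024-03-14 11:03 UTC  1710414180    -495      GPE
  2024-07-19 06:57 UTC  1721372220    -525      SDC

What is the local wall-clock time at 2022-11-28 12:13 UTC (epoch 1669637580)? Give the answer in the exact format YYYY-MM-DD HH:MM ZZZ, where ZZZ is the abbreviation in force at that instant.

Query: 2022-11-28 12:13 UTC
Rule 1/5 (SDC, -08:45): 2022-10-11 20:41 UTC ≤ query < 2023-06-05 11:05 UTC
12·60 + 13 - 525 = 208 min
208 = 0·1440 + 208; 208 = 3·60 + 28 → 03:28, same day
→ 2022-11-28 03:28 SDC

2022-11-28 03:28 SDC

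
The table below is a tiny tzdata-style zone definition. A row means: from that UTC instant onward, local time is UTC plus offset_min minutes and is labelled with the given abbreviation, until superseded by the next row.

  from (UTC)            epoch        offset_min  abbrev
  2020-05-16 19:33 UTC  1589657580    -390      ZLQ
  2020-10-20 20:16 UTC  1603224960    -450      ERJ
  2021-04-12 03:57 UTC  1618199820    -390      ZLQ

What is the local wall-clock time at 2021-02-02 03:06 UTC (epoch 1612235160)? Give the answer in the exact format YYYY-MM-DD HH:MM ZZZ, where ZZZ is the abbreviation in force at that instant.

2021-02-01 19:36 ERJ

Query: 2021-02-02 03:06 UTC
Rule 2/3 (ERJ, -07:30): 2020-10-20 20:16 UTC ≤ query < 2021-04-12 03:57 UTC
3·60 + 6 - 450 = -264 min
-264 = -1·1440 + 1176; 1176 = 19·60 + 36 → 19:36, 2021-02-02 - 1 day = 2021-02-01
→ 2021-02-01 19:36 ERJ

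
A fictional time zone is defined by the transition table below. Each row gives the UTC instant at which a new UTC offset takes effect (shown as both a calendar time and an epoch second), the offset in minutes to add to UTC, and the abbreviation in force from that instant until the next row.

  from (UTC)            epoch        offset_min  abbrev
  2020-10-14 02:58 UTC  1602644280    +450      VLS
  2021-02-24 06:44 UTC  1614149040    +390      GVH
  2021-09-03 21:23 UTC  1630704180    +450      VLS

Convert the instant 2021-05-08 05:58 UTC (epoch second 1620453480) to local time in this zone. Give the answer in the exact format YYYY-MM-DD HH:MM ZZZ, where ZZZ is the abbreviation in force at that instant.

Query: 2021-05-08 05:58 UTC
Rule 2/3 (GVH, +06:30): 2021-02-24 06:44 UTC ≤ query < 2021-09-03 21:23 UTC
5·60 + 58 + 390 = 748 min
748 = 0·1440 + 748; 748 = 12·60 + 28 → 12:28, same day
→ 2021-05-08 12:28 GVH

2021-05-08 12:28 GVH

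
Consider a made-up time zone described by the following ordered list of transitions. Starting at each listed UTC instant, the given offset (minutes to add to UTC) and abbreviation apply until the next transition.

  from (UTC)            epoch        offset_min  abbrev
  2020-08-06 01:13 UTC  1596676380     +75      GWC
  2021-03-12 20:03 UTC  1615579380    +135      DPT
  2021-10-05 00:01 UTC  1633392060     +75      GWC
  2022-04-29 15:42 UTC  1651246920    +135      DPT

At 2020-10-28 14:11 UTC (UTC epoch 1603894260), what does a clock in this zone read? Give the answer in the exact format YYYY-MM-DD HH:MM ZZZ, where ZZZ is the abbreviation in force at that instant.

Query: 2020-10-28 14:11 UTC
Rule 1/4 (GWC, +01:15): 2020-08-06 01:13 UTC ≤ query < 2021-03-12 20:03 UTC
14·60 + 11 + 75 = 926 min
926 = 0·1440 + 926; 926 = 15·60 + 26 → 15:26, same day
→ 2020-10-28 15:26 GWC

2020-10-28 15:26 GWC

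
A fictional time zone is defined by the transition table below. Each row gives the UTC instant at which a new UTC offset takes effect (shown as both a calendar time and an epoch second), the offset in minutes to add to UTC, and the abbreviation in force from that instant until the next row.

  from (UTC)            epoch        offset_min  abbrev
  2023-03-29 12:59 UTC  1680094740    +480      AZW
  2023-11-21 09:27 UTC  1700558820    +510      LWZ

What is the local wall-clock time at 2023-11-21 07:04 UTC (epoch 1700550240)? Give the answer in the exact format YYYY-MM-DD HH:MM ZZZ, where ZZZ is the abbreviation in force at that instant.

2023-11-21 15:04 AZW

Query: 2023-11-21 07:04 UTC
Rule 1/2 (AZW, +08:00): 2023-03-29 12:59 UTC ≤ query < 2023-11-21 09:27 UTC
7·60 + 4 + 480 = 904 min
904 = 0·1440 + 904; 904 = 15·60 + 4 → 15:04, same day
→ 2023-11-21 15:04 AZW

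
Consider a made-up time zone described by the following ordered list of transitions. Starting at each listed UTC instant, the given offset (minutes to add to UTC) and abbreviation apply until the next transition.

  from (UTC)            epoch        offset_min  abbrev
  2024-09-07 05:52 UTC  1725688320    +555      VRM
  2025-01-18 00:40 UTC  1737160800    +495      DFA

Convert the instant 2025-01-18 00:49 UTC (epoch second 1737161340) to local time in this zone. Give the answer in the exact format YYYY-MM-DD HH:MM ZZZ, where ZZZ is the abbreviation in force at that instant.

Query: 2025-01-18 00:49 UTC
Rule 2/2 (DFA, +08:15): 2025-01-18 00:40 UTC ≤ query < +∞
0·60 + 49 + 495 = 544 min
544 = 0·1440 + 544; 544 = 9·60 + 4 → 09:04, same day
→ 2025-01-18 09:04 DFA

2025-01-18 09:04 DFA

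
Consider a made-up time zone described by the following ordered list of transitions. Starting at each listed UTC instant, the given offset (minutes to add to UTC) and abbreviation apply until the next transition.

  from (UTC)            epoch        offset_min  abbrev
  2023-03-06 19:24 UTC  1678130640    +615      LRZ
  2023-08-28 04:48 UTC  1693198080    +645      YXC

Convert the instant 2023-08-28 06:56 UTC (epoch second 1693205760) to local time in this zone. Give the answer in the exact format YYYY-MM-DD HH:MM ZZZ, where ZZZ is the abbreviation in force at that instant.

Query: 2023-08-28 06:56 UTC
Rule 2/2 (YXC, +10:45): 2023-08-28 04:48 UTC ≤ query < +∞
6·60 + 56 + 645 = 1061 min
1061 = 0·1440 + 1061; 1061 = 17·60 + 41 → 17:41, same day
→ 2023-08-28 17:41 YXC

2023-08-28 17:41 YXC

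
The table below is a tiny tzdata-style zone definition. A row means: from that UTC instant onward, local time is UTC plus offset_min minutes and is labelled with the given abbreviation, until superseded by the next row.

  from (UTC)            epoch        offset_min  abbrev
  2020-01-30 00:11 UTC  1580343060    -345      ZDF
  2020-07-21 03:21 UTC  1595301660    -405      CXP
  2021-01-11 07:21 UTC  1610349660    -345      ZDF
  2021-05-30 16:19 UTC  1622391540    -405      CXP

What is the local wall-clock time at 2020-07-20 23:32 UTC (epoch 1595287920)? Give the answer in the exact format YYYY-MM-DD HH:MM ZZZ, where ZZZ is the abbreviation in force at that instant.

2020-07-20 17:47 ZDF

Query: 2020-07-20 23:32 UTC
Rule 1/4 (ZDF, -05:45): 2020-01-30 00:11 UTC ≤ query < 2020-07-21 03:21 UTC
23·60 + 32 - 345 = 1067 min
1067 = 0·1440 + 1067; 1067 = 17·60 + 47 → 17:47, same day
→ 2020-07-20 17:47 ZDF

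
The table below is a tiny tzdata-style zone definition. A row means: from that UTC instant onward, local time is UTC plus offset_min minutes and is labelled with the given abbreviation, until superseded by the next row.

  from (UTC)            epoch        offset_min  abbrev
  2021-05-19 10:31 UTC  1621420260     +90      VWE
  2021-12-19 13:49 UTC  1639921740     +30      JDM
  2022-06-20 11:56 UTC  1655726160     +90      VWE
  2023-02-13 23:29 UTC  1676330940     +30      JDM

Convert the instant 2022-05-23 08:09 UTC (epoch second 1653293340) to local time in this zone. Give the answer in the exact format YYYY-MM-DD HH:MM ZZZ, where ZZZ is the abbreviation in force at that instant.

2022-05-23 08:39 JDM

Query: 2022-05-23 08:09 UTC
Rule 2/4 (JDM, +00:30): 2021-12-19 13:49 UTC ≤ query < 2022-06-20 11:56 UTC
8·60 + 9 + 30 = 519 min
519 = 0·1440 + 519; 519 = 8·60 + 39 → 08:39, same day
→ 2022-05-23 08:39 JDM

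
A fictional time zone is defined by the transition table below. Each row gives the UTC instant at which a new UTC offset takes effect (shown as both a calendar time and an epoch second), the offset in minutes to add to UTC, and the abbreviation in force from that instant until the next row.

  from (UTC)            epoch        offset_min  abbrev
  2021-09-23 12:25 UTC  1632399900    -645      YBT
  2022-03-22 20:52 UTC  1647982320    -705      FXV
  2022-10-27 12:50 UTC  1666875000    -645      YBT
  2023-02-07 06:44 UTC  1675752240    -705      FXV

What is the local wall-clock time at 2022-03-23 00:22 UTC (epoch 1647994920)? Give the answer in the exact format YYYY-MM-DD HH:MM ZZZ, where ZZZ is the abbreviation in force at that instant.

2022-03-22 12:37 FXV

Query: 2022-03-23 00:22 UTC
Rule 2/4 (FXV, -11:45): 2022-03-22 20:52 UTC ≤ query < 2022-10-27 12:50 UTC
0·60 + 22 - 705 = -683 min
-683 = -1·1440 + 757; 757 = 12·60 + 37 → 12:37, 2022-03-23 - 1 day = 2022-03-22
→ 2022-03-22 12:37 FXV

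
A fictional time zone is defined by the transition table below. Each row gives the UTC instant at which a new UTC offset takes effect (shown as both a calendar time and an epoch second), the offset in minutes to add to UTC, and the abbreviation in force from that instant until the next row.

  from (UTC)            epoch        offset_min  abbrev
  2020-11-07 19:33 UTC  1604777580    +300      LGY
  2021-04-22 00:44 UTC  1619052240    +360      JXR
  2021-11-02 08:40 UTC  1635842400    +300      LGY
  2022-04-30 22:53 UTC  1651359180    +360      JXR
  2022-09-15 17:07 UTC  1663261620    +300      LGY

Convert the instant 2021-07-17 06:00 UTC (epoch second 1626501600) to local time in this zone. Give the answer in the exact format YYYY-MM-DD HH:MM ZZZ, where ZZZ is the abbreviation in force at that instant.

2021-07-17 12:00 JXR

Query: 2021-07-17 06:00 UTC
Rule 2/5 (JXR, +06:00): 2021-04-22 00:44 UTC ≤ query < 2021-11-02 08:40 UTC
6·60 + 0 + 360 = 720 min
720 = 0·1440 + 720; 720 = 12·60 + 0 → 12:00, same day
→ 2021-07-17 12:00 JXR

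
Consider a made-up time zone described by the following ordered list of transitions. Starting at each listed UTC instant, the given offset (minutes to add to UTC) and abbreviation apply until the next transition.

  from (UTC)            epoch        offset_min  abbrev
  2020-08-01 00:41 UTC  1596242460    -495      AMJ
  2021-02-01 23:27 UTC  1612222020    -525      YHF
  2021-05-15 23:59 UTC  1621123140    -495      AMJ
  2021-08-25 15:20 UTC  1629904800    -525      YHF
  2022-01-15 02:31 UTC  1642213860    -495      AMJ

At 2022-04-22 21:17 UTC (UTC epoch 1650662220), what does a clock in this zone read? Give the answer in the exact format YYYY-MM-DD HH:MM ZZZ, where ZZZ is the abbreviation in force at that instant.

Query: 2022-04-22 21:17 UTC
Rule 5/5 (AMJ, -08:15): 2022-01-15 02:31 UTC ≤ query < +∞
21·60 + 17 - 495 = 782 min
782 = 0·1440 + 782; 782 = 13·60 + 2 → 13:02, same day
→ 2022-04-22 13:02 AMJ

2022-04-22 13:02 AMJ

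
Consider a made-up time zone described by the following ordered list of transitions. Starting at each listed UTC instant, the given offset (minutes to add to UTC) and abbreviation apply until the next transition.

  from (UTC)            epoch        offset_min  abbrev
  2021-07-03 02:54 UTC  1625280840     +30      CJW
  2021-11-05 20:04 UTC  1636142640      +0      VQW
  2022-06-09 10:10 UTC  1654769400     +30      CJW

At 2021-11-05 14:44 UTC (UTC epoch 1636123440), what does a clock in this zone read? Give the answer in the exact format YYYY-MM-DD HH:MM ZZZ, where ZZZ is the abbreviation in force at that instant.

Query: 2021-11-05 14:44 UTC
Rule 1/3 (CJW, +00:30): 2021-07-03 02:54 UTC ≤ query < 2021-11-05 20:04 UTC
14·60 + 44 + 30 = 914 min
914 = 0·1440 + 914; 914 = 15·60 + 14 → 15:14, same day
→ 2021-11-05 15:14 CJW

2021-11-05 15:14 CJW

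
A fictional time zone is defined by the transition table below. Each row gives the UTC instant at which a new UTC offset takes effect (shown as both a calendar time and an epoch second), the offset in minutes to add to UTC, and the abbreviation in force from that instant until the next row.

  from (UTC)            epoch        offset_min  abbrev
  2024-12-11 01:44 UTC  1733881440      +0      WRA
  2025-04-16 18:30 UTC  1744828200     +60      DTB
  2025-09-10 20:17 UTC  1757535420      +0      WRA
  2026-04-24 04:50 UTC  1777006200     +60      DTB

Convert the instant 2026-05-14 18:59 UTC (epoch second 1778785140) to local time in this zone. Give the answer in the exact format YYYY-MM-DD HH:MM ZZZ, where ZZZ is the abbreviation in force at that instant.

2026-05-14 19:59 DTB

Query: 2026-05-14 18:59 UTC
Rule 4/4 (DTB, +01:00): 2026-04-24 04:50 UTC ≤ query < +∞
18·60 + 59 + 60 = 1199 min
1199 = 0·1440 + 1199; 1199 = 19·60 + 59 → 19:59, same day
→ 2026-05-14 19:59 DTB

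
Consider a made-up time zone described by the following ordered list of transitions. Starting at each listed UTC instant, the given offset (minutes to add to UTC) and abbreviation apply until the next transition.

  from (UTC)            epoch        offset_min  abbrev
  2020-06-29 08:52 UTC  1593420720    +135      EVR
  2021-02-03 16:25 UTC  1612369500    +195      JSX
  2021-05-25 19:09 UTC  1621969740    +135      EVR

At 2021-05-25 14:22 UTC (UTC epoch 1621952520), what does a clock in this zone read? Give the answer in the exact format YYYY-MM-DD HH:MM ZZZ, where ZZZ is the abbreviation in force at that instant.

2021-05-25 17:37 JSX

Query: 2021-05-25 14:22 UTC
Rule 2/3 (JSX, +03:15): 2021-02-03 16:25 UTC ≤ query < 2021-05-25 19:09 UTC
14·60 + 22 + 195 = 1057 min
1057 = 0·1440 + 1057; 1057 = 17·60 + 37 → 17:37, same day
→ 2021-05-25 17:37 JSX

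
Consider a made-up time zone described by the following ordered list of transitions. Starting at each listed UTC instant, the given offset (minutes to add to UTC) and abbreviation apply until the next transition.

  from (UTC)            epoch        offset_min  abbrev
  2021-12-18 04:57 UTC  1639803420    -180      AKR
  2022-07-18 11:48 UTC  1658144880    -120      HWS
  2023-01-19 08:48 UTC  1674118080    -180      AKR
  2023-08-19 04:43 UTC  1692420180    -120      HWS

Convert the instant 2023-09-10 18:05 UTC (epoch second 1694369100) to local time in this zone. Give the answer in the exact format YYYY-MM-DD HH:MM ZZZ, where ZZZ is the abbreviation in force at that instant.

Query: 2023-09-10 18:05 UTC
Rule 4/4 (HWS, -02:00): 2023-08-19 04:43 UTC ≤ query < +∞
18·60 + 5 - 120 = 965 min
965 = 0·1440 + 965; 965 = 16·60 + 5 → 16:05, same day
→ 2023-09-10 16:05 HWS

2023-09-10 16:05 HWS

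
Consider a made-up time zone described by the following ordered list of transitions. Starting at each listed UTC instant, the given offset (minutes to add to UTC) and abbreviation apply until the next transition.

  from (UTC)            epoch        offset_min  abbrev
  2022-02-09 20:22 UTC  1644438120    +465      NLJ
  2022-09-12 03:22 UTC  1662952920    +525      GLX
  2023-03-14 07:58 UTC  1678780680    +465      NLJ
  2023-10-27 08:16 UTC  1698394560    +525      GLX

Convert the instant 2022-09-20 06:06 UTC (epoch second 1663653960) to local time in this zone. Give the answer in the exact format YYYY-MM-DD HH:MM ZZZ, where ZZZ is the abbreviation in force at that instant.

Query: 2022-09-20 06:06 UTC
Rule 2/4 (GLX, +08:45): 2022-09-12 03:22 UTC ≤ query < 2023-03-14 07:58 UTC
6·60 + 6 + 525 = 891 min
891 = 0·1440 + 891; 891 = 14·60 + 51 → 14:51, same day
→ 2022-09-20 14:51 GLX

2022-09-20 14:51 GLX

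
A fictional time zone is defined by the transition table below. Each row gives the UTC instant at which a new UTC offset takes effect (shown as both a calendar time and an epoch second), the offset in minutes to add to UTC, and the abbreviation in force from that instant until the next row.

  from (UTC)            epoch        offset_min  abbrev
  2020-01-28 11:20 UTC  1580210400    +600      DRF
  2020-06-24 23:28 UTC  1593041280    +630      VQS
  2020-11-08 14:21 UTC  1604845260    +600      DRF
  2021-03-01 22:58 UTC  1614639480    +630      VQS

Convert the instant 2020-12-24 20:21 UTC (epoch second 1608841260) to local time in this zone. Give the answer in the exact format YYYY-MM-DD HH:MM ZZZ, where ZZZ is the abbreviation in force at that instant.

2020-12-25 06:21 DRF

Query: 2020-12-24 20:21 UTC
Rule 3/4 (DRF, +10:00): 2020-11-08 14:21 UTC ≤ query < 2021-03-01 22:58 UTC
20·60 + 21 + 600 = 1821 min
1821 = 1·1440 + 381; 381 = 6·60 + 21 → 06:21, 2020-12-24 + 1 day = 2020-12-25
→ 2020-12-25 06:21 DRF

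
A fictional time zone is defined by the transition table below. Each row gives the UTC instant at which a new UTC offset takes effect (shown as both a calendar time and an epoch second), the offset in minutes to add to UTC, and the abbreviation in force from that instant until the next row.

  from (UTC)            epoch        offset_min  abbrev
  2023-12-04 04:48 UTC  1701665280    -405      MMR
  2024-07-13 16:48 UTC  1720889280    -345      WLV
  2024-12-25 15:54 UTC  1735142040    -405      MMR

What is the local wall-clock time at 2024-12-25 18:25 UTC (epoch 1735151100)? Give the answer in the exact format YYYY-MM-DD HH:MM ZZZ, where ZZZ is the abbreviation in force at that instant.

2024-12-25 11:40 MMR

Query: 2024-12-25 18:25 UTC
Rule 3/3 (MMR, -06:45): 2024-12-25 15:54 UTC ≤ query < +∞
18·60 + 25 - 405 = 700 min
700 = 0·1440 + 700; 700 = 11·60 + 40 → 11:40, same day
→ 2024-12-25 11:40 MMR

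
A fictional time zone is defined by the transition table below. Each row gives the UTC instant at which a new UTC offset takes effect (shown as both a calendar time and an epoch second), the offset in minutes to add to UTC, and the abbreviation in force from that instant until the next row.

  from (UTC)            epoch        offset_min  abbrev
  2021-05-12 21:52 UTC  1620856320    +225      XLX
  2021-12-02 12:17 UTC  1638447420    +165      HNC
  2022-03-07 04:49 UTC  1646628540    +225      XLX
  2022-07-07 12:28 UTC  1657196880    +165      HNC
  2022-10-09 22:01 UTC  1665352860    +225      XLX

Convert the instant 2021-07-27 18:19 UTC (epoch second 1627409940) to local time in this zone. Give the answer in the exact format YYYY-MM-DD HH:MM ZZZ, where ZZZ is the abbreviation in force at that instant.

2021-07-27 22:04 XLX

Query: 2021-07-27 18:19 UTC
Rule 1/5 (XLX, +03:45): 2021-05-12 21:52 UTC ≤ query < 2021-12-02 12:17 UTC
18·60 + 19 + 225 = 1324 min
1324 = 0·1440 + 1324; 1324 = 22·60 + 4 → 22:04, same day
→ 2021-07-27 22:04 XLX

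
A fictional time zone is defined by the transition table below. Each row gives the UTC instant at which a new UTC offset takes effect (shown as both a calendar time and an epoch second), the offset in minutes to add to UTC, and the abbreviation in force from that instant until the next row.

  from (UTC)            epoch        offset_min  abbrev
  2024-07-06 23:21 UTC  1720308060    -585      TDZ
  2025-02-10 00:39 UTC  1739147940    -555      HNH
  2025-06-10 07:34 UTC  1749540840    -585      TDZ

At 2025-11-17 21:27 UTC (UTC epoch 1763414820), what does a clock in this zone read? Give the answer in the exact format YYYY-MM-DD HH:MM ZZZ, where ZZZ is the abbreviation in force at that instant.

2025-11-17 11:42 TDZ

Query: 2025-11-17 21:27 UTC
Rule 3/3 (TDZ, -09:45): 2025-06-10 07:34 UTC ≤ query < +∞
21·60 + 27 - 585 = 702 min
702 = 0·1440 + 702; 702 = 11·60 + 42 → 11:42, same day
→ 2025-11-17 11:42 TDZ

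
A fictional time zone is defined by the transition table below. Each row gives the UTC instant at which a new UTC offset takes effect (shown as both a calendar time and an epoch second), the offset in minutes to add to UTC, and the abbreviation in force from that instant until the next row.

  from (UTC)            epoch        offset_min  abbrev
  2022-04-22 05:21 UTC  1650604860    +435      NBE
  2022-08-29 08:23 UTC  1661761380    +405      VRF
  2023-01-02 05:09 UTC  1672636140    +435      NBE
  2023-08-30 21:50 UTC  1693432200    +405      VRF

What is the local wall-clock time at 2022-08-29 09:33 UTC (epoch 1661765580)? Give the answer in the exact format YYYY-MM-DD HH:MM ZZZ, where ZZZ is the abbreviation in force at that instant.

Query: 2022-08-29 09:33 UTC
Rule 2/4 (VRF, +06:45): 2022-08-29 08:23 UTC ≤ query < 2023-01-02 05:09 UTC
9·60 + 33 + 405 = 978 min
978 = 0·1440 + 978; 978 = 16·60 + 18 → 16:18, same day
→ 2022-08-29 16:18 VRF

2022-08-29 16:18 VRF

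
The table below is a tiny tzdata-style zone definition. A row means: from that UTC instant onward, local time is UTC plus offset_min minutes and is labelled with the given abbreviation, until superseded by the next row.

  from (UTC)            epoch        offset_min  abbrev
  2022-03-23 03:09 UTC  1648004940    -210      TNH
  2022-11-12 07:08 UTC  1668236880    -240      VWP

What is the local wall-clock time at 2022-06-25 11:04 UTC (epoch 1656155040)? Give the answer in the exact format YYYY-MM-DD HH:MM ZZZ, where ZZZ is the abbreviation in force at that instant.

2022-06-25 07:34 TNH

Query: 2022-06-25 11:04 UTC
Rule 1/2 (TNH, -03:30): 2022-03-23 03:09 UTC ≤ query < 2022-11-12 07:08 UTC
11·60 + 4 - 210 = 454 min
454 = 0·1440 + 454; 454 = 7·60 + 34 → 07:34, same day
→ 2022-06-25 07:34 TNH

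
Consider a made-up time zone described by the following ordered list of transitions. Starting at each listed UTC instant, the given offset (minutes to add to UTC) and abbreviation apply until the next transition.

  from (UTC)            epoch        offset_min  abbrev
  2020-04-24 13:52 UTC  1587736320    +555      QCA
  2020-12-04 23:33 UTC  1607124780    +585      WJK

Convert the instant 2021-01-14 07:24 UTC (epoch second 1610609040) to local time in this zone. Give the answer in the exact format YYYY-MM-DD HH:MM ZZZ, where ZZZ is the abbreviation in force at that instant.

2021-01-14 17:09 WJK

Query: 2021-01-14 07:24 UTC
Rule 2/2 (WJK, +09:45): 2020-12-04 23:33 UTC ≤ query < +∞
7·60 + 24 + 585 = 1029 min
1029 = 0·1440 + 1029; 1029 = 17·60 + 9 → 17:09, same day
→ 2021-01-14 17:09 WJK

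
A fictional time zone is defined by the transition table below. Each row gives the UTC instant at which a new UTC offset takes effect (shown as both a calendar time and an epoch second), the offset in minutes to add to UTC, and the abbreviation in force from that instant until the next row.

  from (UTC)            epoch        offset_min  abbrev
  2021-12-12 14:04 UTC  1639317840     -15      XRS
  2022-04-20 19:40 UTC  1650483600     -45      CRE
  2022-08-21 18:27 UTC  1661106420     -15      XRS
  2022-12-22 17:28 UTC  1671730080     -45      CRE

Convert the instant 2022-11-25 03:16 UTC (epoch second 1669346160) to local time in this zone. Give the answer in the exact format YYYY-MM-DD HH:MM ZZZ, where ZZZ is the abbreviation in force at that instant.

2022-11-25 03:01 XRS

Query: 2022-11-25 03:16 UTC
Rule 3/4 (XRS, -00:15): 2022-08-21 18:27 UTC ≤ query < 2022-12-22 17:28 UTC
3·60 + 16 - 15 = 181 min
181 = 0·1440 + 181; 181 = 3·60 + 1 → 03:01, same day
→ 2022-11-25 03:01 XRS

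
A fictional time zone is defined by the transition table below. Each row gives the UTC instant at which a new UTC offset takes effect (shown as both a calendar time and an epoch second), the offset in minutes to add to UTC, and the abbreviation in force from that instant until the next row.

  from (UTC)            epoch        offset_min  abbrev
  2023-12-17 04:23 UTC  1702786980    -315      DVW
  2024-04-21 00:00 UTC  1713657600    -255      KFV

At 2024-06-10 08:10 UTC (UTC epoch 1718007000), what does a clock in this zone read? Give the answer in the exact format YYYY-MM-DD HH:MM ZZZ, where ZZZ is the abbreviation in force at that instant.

2024-06-10 03:55 KFV

Query: 2024-06-10 08:10 UTC
Rule 2/2 (KFV, -04:15): 2024-04-21 00:00 UTC ≤ query < +∞
8·60 + 10 - 255 = 235 min
235 = 0·1440 + 235; 235 = 3·60 + 55 → 03:55, same day
→ 2024-06-10 03:55 KFV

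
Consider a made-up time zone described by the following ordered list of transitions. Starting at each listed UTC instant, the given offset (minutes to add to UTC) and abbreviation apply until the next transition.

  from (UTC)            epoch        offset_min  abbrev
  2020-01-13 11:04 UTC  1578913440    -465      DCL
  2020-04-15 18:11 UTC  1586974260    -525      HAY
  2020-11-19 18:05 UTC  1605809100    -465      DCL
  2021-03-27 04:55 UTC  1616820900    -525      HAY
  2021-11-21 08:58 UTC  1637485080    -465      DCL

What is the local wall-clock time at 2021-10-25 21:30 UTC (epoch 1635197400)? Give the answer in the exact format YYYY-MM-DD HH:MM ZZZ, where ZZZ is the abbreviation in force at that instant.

2021-10-25 12:45 HAY

Query: 2021-10-25 21:30 UTC
Rule 4/5 (HAY, -08:45): 2021-03-27 04:55 UTC ≤ query < 2021-11-21 08:58 UTC
21·60 + 30 - 525 = 765 min
765 = 0·1440 + 765; 765 = 12·60 + 45 → 12:45, same day
→ 2021-10-25 12:45 HAY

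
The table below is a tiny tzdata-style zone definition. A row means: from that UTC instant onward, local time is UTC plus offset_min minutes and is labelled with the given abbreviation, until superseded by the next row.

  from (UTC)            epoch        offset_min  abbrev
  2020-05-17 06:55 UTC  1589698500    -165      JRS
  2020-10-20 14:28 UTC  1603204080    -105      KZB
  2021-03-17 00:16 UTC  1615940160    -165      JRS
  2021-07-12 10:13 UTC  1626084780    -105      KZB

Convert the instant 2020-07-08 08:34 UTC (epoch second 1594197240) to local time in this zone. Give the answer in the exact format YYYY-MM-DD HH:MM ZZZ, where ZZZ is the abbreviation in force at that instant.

Query: 2020-07-08 08:34 UTC
Rule 1/4 (JRS, -02:45): 2020-05-17 06:55 UTC ≤ query < 2020-10-20 14:28 UTC
8·60 + 34 - 165 = 349 min
349 = 0·1440 + 349; 349 = 5·60 + 49 → 05:49, same day
→ 2020-07-08 05:49 JRS

2020-07-08 05:49 JRS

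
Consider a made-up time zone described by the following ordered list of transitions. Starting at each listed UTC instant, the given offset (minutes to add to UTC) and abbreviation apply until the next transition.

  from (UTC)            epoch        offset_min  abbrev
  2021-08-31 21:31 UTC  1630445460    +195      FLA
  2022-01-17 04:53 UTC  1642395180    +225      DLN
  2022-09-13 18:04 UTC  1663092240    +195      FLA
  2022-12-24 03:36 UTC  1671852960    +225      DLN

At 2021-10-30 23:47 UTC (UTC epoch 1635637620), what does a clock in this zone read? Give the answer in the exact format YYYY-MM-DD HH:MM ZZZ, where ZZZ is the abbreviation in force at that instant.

Query: 2021-10-30 23:47 UTC
Rule 1/4 (FLA, +03:15): 2021-08-31 21:31 UTC ≤ query < 2022-01-17 04:53 UTC
23·60 + 47 + 195 = 1622 min
1622 = 1·1440 + 182; 182 = 3·60 + 2 → 03:02, 2021-10-30 + 1 day = 2021-10-31
→ 2021-10-31 03:02 FLA

2021-10-31 03:02 FLA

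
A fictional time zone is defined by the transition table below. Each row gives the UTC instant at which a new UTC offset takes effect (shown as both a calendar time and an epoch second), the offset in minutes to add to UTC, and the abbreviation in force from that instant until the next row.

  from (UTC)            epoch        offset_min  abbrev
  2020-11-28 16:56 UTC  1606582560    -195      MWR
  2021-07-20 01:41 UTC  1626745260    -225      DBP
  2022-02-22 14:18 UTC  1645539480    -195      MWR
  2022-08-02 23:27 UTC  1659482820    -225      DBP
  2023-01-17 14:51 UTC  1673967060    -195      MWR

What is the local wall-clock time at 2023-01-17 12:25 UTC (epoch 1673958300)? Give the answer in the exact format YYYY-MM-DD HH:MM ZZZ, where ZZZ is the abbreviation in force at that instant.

Query: 2023-01-17 12:25 UTC
Rule 4/5 (DBP, -03:45): 2022-08-02 23:27 UTC ≤ query < 2023-01-17 14:51 UTC
12·60 + 25 - 225 = 520 min
520 = 0·1440 + 520; 520 = 8·60 + 40 → 08:40, same day
→ 2023-01-17 08:40 DBP

2023-01-17 08:40 DBP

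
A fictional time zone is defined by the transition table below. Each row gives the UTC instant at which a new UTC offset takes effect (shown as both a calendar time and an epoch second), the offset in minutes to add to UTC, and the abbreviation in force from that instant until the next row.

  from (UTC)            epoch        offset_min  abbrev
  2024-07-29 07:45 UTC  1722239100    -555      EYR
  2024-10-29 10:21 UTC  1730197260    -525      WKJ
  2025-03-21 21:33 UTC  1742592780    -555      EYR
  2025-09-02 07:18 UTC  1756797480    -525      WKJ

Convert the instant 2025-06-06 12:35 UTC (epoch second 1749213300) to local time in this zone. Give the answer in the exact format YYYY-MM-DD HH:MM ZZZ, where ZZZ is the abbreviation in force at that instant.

Query: 2025-06-06 12:35 UTC
Rule 3/4 (EYR, -09:15): 2025-03-21 21:33 UTC ≤ query < 2025-09-02 07:18 UTC
12·60 + 35 - 555 = 200 min
200 = 0·1440 + 200; 200 = 3·60 + 20 → 03:20, same day
→ 2025-06-06 03:20 EYR

2025-06-06 03:20 EYR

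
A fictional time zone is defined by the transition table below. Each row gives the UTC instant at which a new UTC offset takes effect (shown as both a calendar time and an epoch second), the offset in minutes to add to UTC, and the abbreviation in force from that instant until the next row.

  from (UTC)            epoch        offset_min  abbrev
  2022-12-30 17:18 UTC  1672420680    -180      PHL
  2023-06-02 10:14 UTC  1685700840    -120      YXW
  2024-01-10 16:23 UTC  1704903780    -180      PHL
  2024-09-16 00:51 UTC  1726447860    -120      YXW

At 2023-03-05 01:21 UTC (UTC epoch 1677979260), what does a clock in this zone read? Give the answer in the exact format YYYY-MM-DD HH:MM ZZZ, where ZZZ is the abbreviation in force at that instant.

Query: 2023-03-05 01:21 UTC
Rule 1/4 (PHL, -03:00): 2022-12-30 17:18 UTC ≤ query < 2023-06-02 10:14 UTC
1·60 + 21 - 180 = -99 min
-99 = -1·1440 + 1341; 1341 = 22·60 + 21 → 22:21, 2023-03-05 - 1 day = 2023-03-04
→ 2023-03-04 22:21 PHL

2023-03-04 22:21 PHL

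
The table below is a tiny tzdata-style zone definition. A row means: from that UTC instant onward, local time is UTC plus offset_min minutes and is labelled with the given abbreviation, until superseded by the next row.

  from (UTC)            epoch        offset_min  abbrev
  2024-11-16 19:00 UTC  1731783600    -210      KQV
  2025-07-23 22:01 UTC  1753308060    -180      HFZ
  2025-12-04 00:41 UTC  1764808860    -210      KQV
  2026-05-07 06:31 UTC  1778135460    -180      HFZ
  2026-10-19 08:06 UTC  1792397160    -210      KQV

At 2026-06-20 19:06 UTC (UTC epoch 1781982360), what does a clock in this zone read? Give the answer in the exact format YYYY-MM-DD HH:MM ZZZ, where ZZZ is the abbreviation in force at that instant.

Query: 2026-06-20 19:06 UTC
Rule 4/5 (HFZ, -03:00): 2026-05-07 06:31 UTC ≤ query < 2026-10-19 08:06 UTC
19·60 + 6 - 180 = 966 min
966 = 0·1440 + 966; 966 = 16·60 + 6 → 16:06, same day
→ 2026-06-20 16:06 HFZ

2026-06-20 16:06 HFZ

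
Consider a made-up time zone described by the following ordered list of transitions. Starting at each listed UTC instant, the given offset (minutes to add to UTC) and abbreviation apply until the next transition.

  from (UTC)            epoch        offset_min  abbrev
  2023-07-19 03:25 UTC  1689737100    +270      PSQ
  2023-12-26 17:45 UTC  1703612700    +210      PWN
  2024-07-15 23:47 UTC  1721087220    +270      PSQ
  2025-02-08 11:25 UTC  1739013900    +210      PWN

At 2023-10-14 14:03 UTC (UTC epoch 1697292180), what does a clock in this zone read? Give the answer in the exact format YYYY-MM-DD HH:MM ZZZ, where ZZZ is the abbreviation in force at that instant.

2023-10-14 18:33 PSQ

Query: 2023-10-14 14:03 UTC
Rule 1/4 (PSQ, +04:30): 2023-07-19 03:25 UTC ≤ query < 2023-12-26 17:45 UTC
14·60 + 3 + 270 = 1113 min
1113 = 0·1440 + 1113; 1113 = 18·60 + 33 → 18:33, same day
→ 2023-10-14 18:33 PSQ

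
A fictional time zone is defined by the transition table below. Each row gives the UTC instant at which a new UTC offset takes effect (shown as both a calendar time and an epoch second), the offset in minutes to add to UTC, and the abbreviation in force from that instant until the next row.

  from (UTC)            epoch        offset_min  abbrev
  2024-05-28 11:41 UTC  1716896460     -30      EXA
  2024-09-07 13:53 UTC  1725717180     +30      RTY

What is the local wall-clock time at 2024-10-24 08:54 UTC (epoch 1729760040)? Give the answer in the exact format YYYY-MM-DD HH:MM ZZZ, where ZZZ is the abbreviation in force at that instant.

2024-10-24 09:24 RTY

Query: 2024-10-24 08:54 UTC
Rule 2/2 (RTY, +00:30): 2024-09-07 13:53 UTC ≤ query < +∞
8·60 + 54 + 30 = 564 min
564 = 0·1440 + 564; 564 = 9·60 + 24 → 09:24, same day
→ 2024-10-24 09:24 RTY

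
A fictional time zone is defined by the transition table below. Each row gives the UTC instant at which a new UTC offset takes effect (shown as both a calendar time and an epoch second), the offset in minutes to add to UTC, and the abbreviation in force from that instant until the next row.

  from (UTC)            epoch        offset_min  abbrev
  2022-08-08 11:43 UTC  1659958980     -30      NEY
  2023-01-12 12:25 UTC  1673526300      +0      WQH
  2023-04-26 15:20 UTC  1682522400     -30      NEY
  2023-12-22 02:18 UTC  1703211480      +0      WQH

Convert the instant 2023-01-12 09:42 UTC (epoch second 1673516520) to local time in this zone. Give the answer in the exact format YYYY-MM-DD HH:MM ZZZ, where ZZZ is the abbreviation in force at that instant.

Query: 2023-01-12 09:42 UTC
Rule 1/4 (NEY, -00:30): 2022-08-08 11:43 UTC ≤ query < 2023-01-12 12:25 UTC
9·60 + 42 - 30 = 552 min
552 = 0·1440 + 552; 552 = 9·60 + 12 → 09:12, same day
→ 2023-01-12 09:12 NEY

2023-01-12 09:12 NEY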